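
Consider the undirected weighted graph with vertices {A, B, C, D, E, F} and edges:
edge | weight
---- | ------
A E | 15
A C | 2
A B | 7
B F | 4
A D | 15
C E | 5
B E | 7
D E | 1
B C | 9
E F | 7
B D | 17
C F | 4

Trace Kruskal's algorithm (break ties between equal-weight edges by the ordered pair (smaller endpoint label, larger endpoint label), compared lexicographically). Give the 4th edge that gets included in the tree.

Kruskal: consider edges lightest-first.
D E (1): add — endpoints in different components.
A C (2): add — endpoints in different components.
B F (4): add — endpoints in different components.
C F (4): add — endpoints in different components.
C E (5): add — endpoints in different components.
The 4th edge added is C F.

C-F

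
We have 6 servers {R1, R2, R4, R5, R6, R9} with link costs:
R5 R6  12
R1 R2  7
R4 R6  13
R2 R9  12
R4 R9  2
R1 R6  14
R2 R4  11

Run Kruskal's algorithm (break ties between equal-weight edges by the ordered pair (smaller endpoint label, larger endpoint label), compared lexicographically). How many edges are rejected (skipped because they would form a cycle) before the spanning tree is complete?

Sort edges by weight, then run Kruskal:
R4 R9 (2): add — endpoints in different components.
R1 R2 (7): add — endpoints in different components.
R2 R4 (11): add — endpoints in different components.
R2 R9 (12): skip — R9 and R2 already connected.
R5 R6 (12): add — endpoints in different components.
R4 R6 (13): add — endpoints in different components.
Edges rejected before the tree was complete: 1.

1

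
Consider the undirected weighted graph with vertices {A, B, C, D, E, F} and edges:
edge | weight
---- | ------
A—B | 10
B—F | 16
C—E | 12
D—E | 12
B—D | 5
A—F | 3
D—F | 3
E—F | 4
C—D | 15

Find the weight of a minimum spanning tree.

27

Kruskal: consider edges lightest-first.
A—F (3): add — endpoints in different components.
D—F (3): add — endpoints in different components.
E—F (4): add — endpoints in different components.
B—D (5): add — endpoints in different components.
A—B (10): skip — A and B already connected.
C—E (12): add — endpoints in different components.
MST edges: A—F, D—F, E—F, B—D, C—E; total weight 3+3+4+5+12 = 27.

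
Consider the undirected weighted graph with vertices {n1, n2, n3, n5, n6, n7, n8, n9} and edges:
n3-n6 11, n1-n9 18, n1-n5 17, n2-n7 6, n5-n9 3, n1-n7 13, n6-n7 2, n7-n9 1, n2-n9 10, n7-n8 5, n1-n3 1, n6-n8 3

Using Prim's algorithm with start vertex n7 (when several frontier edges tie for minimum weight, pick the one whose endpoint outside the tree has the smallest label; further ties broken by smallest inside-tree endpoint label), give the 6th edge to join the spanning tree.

n3-n6

Prim's algorithm from n7:
Step 1: cheapest edge leaving the tree is n7-n9 (1); add n9.
Step 2: cheapest edge leaving the tree is n6-n7 (2); add n6.
Step 3: cheapest edge leaving the tree is n5-n9 (3); add n5.
Step 4: cheapest edge leaving the tree is n6-n8 (3); add n8.
Step 5: cheapest edge leaving the tree is n2-n7 (6); add n2.
Step 6: cheapest edge leaving the tree is n3-n6 (11); add n3.
Step 7: cheapest edge leaving the tree is n1-n3 (1); add n1.
The 6th edge added is n3-n6.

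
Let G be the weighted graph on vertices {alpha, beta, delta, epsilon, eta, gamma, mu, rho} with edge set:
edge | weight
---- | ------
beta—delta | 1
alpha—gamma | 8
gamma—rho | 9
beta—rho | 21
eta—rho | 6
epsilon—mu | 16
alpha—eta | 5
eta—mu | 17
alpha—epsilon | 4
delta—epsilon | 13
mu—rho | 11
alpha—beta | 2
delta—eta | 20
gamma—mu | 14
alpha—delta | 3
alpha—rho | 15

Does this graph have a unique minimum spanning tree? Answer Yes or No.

Kruskal's algorithm — process edges by increasing weight (ties by edge label):
beta—delta (1): add — endpoints in different components.
alpha—beta (2): add — endpoints in different components.
alpha—delta (3): skip — delta and alpha already connected.
alpha—epsilon (4): add — endpoints in different components.
alpha—eta (5): add — endpoints in different components.
eta—rho (6): add — endpoints in different components.
alpha—gamma (8): add — endpoints in different components.
gamma—rho (9): skip — rho and gamma already connected.
mu—rho (11): add — endpoints in different components.
Every non-tree edge has weight strictly greater than the heaviest edge on the tree path between its endpoints, so the MST is unique.

Yes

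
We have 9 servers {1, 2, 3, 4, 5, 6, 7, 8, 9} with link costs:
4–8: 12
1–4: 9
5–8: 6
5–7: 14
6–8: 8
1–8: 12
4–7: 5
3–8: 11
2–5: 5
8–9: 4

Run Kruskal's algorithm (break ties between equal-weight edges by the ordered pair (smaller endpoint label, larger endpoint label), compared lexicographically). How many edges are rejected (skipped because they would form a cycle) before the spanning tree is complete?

0

Kruskal's algorithm — process edges by increasing weight (ties by edge label):
8–9 (4): add — endpoints in different components.
2–5 (5): add — endpoints in different components.
4–7 (5): add — endpoints in different components.
5–8 (6): add — endpoints in different components.
6–8 (8): add — endpoints in different components.
1–4 (9): add — endpoints in different components.
3–8 (11): add — endpoints in different components.
1–8 (12): add — endpoints in different components.
Edges rejected before the tree was complete: 0.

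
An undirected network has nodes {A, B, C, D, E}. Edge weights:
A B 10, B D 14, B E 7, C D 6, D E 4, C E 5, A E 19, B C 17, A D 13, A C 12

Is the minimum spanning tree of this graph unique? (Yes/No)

Kruskal's algorithm — process edges by increasing weight (ties by edge label):
D E (4): add. Components now {A} {B} {C} {D,E}
C E (5): add. Components now {A} {B} {C,D,E}
C D (6): skip — C and D already connected.
B E (7): add. Components now {A} {B,C,D,E}
A B (10): add. Components now {A,B,C,D,E}
Every non-tree edge has weight strictly greater than the heaviest edge on the tree path between its endpoints, so the MST is unique.

Yes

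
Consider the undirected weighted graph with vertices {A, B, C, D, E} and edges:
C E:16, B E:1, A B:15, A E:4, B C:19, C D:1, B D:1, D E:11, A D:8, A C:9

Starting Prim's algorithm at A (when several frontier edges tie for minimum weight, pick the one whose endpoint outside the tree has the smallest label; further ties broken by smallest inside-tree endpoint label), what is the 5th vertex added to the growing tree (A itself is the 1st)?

C

Grow the tree from A using Prim:
Step 1: frontier [A E 4, A D 8, A C 9, A B 15] → take A E (4); add E.
Step 2: frontier [A D 8, A C 9, A B 15, B E 1, D E 11, C E 16] → take B E (1); add B.
Step 3: frontier [A D 8, A C 9, B D 1, B C 19, D E 11, C E 16] → take B D (1); add D.
Step 4: frontier [A C 9, B C 19, C D 1, C E 16] → take C D (1); add C.
Vertex order: A, E, B, D, C. The 5th vertex is C.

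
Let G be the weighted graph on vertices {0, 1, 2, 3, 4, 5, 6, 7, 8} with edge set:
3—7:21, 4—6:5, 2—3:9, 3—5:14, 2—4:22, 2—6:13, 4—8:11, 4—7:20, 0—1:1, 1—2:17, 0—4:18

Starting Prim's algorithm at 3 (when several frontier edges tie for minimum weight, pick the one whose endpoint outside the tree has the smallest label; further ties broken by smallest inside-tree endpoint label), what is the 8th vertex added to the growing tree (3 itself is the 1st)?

0

Prim, starting at 3.
Step 1: frontier [2—3 9, 3—5 14, 3—7 21] → take 2—3 (9); add 2.
Step 2: frontier [2—6 13, 1—2 17, 2—4 22, 3—5 14, 3—7 21] → take 2—6 (13); add 6.
Step 3: frontier [1—2 17, 2—4 22, 3—5 14, 3—7 21, 4—6 5] → take 4—6 (5); add 4.
Step 4: frontier [1—2 17, 3—5 14, 3—7 21, 4—8 11, 0—4 18, 4—7 20] → take 4—8 (11); add 8.
Step 5: frontier [1—2 17, 3—5 14, 3—7 21, 0—4 18, 4—7 20] → take 3—5 (14); add 5.
Step 6: frontier [1—2 17, 3—7 21, 0—4 18, 4—7 20] → take 1—2 (17); add 1.
Step 7: frontier [0—1 1, 3—7 21, 0—4 18, 4—7 20] → take 0—1 (1); add 0.
Step 8: frontier [3—7 21, 4—7 20] → take 4—7 (20); add 7.
Vertex order: 3, 2, 6, 4, 8, 5, 1, 0, 7. The 8th vertex is 0.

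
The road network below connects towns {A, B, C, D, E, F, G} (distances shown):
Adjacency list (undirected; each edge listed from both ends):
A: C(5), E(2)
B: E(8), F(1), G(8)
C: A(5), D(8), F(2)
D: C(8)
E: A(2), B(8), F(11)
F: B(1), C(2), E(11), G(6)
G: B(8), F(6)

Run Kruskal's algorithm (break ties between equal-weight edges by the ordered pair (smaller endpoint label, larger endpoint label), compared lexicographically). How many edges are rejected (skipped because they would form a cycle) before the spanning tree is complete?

2

Kruskal's algorithm — process edges by increasing weight (ties by edge label):
B–F (1): add. Components now {A} {B,F} {C} {D} {E} {G}
A–E (2): add. Components now {A,E} {B,F} {C} {D} {G}
C–F (2): add. Components now {A,E} {B,C,F} {D} {G}
A–C (5): add. Components now {A,B,C,E,F} {D} {G}
F–G (6): add. Components now {A,B,C,E,F,G} {D}
B–E (8): skip — B and E already connected.
B–G (8): skip — B and G already connected.
C–D (8): add. Components now {A,B,C,D,E,F,G}
Edges rejected before the tree was complete: 2.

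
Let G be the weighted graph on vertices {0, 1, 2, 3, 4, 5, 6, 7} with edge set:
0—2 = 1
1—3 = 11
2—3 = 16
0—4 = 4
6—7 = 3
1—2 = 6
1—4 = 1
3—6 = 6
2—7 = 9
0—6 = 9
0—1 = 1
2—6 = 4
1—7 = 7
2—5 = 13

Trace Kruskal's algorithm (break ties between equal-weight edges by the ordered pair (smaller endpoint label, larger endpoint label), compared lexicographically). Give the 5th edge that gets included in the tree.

2-6

Kruskal's algorithm — process edges by increasing weight (ties by edge label):
0—1 (1): add — endpoints in different components.
0—2 (1): add — endpoints in different components.
1—4 (1): add — endpoints in different components.
6—7 (3): add — endpoints in different components.
0—4 (4): skip — 0 and 4 already connected.
2—6 (4): add — endpoints in different components.
1—2 (6): skip — 1 and 2 already connected.
3—6 (6): add — endpoints in different components.
1—7 (7): skip — 1 and 7 already connected.
0—6 (9): skip — 0 and 6 already connected.
2—7 (9): skip — 2 and 7 already connected.
1—3 (11): skip — 1 and 3 already connected.
2—5 (13): add — endpoints in different components.
The 5th edge added is 2—6.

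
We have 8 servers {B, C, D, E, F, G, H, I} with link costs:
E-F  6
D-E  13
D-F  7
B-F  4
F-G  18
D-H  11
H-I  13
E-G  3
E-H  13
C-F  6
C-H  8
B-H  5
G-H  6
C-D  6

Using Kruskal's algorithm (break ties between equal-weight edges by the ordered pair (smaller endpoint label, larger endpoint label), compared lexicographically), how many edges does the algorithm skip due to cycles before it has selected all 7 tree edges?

Sort edges by weight, then run Kruskal:
E-G (3): add — endpoints in different components.
B-F (4): add — endpoints in different components.
B-H (5): add — endpoints in different components.
C-D (6): add — endpoints in different components.
C-F (6): add — endpoints in different components.
E-F (6): add — endpoints in different components.
G-H (6): skip — G and H already connected.
D-F (7): skip — D and F already connected.
C-H (8): skip — C and H already connected.
D-H (11): skip — D and H already connected.
D-E (13): skip — D and E already connected.
E-H (13): skip — E and H already connected.
H-I (13): add — endpoints in different components.
Edges rejected before the tree was complete: 6.

6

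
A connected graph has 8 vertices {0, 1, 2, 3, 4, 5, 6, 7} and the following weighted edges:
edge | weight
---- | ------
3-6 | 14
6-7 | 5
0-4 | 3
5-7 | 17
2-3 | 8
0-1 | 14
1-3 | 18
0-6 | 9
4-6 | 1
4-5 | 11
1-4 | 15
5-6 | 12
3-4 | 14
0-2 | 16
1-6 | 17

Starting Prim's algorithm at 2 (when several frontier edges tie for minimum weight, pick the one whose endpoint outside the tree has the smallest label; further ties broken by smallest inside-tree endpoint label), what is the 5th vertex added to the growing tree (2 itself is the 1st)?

Prim, starting at 2.
Step 1: cheapest edge leaving the tree is 2-3 (8); add 3.
Step 2: cheapest edge leaving the tree is 3-4 (14); add 4.
Step 3: cheapest edge leaving the tree is 4-6 (1); add 6.
Step 4: cheapest edge leaving the tree is 0-4 (3); add 0.
Step 5: cheapest edge leaving the tree is 6-7 (5); add 7.
Step 6: cheapest edge leaving the tree is 4-5 (11); add 5.
Step 7: cheapest edge leaving the tree is 0-1 (14); add 1.
Vertex order: 2, 3, 4, 6, 0, 7, 5, 1. The 5th vertex is 0.

0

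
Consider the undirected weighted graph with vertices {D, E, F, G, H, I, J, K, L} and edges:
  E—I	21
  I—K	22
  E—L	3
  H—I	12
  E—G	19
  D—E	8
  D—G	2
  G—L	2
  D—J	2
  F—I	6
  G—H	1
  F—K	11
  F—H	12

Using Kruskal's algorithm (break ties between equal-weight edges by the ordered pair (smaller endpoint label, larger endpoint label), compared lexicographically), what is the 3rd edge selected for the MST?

Kruskal's algorithm — process edges by increasing weight (ties by edge label):
G—H (1): add — endpoints in different components.
D—G (2): add — endpoints in different components.
D—J (2): add — endpoints in different components.
G—L (2): add — endpoints in different components.
E—L (3): add — endpoints in different components.
F—I (6): add — endpoints in different components.
D—E (8): skip — D and E already connected.
F—K (11): add — endpoints in different components.
F—H (12): add — endpoints in different components.
The 3rd edge added is D—J.

D-J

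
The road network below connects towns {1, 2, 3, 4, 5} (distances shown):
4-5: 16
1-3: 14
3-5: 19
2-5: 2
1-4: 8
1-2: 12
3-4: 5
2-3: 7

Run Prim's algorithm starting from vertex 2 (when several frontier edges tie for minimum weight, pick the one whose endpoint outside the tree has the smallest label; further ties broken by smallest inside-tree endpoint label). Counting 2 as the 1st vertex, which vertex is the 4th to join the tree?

4

Grow the tree from 2 using Prim:
Step 1: cheapest edge leaving the tree is 2-5 (2); add 5.
Step 2: cheapest edge leaving the tree is 2-3 (7); add 3.
Step 3: cheapest edge leaving the tree is 3-4 (5); add 4.
Step 4: cheapest edge leaving the tree is 1-4 (8); add 1.
Vertex order: 2, 5, 3, 4, 1. The 4th vertex is 4.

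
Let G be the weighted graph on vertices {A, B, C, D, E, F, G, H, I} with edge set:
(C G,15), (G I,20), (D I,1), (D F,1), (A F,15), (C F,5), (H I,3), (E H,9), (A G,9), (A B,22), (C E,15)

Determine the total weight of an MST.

65

Prim, starting at C.
Step 1: cheapest edge leaving the tree is C F (5); add F.
Step 2: cheapest edge leaving the tree is D F (1); add D.
Step 3: cheapest edge leaving the tree is D I (1); add I.
Step 4: cheapest edge leaving the tree is H I (3); add H.
Step 5: cheapest edge leaving the tree is E H (9); add E.
Step 6: cheapest edge leaving the tree is A F (15); add A.
Step 7: cheapest edge leaving the tree is A G (9); add G.
Step 8: cheapest edge leaving the tree is A B (22); add B.
MST edges: C F, D F, D I, H I, E H, A F, A G, A B; total weight 5+1+1+3+9+15+9+22 = 65.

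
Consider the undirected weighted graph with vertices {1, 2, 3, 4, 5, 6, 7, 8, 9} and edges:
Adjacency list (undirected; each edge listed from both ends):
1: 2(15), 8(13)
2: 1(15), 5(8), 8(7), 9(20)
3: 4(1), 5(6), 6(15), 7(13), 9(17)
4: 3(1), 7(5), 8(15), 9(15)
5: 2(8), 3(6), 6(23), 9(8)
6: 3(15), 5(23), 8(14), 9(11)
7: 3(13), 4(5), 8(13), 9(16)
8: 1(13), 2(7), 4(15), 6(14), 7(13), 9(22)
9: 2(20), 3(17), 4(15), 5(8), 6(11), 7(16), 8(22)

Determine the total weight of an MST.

59

Sort edges by weight, then run Kruskal:
3-4 (1): add — endpoints in different components.
4-7 (5): add — endpoints in different components.
3-5 (6): add — endpoints in different components.
2-8 (7): add — endpoints in different components.
2-5 (8): add — endpoints in different components.
5-9 (8): add — endpoints in different components.
6-9 (11): add — endpoints in different components.
1-8 (13): add — endpoints in different components.
MST edges: 3-4, 4-7, 3-5, 2-8, 2-5, 5-9, 6-9, 1-8; total weight 1+5+6+7+8+8+11+13 = 59.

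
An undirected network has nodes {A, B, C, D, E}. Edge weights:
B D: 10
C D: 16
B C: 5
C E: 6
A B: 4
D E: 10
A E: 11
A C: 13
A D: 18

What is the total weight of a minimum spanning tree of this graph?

25

Kruskal: consider edges lightest-first.
A B (4): add — endpoints in different components.
B C (5): add — endpoints in different components.
C E (6): add — endpoints in different components.
B D (10): add — endpoints in different components.
MST edges: A B, B C, C E, B D; total weight 4+5+6+10 = 25.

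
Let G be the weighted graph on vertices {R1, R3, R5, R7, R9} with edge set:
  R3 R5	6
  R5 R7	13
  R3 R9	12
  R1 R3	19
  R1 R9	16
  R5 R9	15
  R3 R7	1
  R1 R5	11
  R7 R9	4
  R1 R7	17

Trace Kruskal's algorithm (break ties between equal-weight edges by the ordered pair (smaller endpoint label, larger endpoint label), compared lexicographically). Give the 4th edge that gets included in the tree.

R1-R5

Kruskal's algorithm — process edges by increasing weight (ties by edge label):
R3 R7 (1): add. Components now {R3,R7} {R5} {R9} {R1}
R7 R9 (4): add. Components now {R3,R7,R9} {R5} {R1}
R3 R5 (6): add. Components now {R3,R5,R7,R9} {R1}
R1 R5 (11): add. Components now {R1,R3,R5,R7,R9}
The 4th edge added is R1 R5.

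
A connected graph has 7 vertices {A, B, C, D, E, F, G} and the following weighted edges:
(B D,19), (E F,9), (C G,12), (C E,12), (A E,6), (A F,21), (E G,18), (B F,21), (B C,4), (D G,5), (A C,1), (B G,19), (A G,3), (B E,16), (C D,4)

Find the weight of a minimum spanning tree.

27

Grow the tree from E using Prim:
Step 1: cheapest edge leaving the tree is A E (6); add A.
Step 2: cheapest edge leaving the tree is A C (1); add C.
Step 3: cheapest edge leaving the tree is A G (3); add G.
Step 4: cheapest edge leaving the tree is B C (4); add B.
Step 5: cheapest edge leaving the tree is C D (4); add D.
Step 6: cheapest edge leaving the tree is E F (9); add F.
MST edges: A E, A C, A G, B C, C D, E F; total weight 6+1+3+4+4+9 = 27.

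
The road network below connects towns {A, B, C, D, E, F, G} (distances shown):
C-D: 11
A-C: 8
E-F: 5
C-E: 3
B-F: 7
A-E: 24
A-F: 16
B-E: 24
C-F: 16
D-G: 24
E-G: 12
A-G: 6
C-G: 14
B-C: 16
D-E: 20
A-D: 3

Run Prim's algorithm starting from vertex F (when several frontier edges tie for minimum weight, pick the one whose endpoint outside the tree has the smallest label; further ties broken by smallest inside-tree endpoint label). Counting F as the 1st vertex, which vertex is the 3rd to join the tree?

C

Prim, starting at F.
Step 1: cheapest edge leaving the tree is E-F (5); add E.
Step 2: cheapest edge leaving the tree is C-E (3); add C.
Step 3: cheapest edge leaving the tree is B-F (7); add B.
Step 4: cheapest edge leaving the tree is A-C (8); add A.
Step 5: cheapest edge leaving the tree is A-D (3); add D.
Step 6: cheapest edge leaving the tree is A-G (6); add G.
Vertex order: F, E, C, B, A, D, G. The 3rd vertex is C.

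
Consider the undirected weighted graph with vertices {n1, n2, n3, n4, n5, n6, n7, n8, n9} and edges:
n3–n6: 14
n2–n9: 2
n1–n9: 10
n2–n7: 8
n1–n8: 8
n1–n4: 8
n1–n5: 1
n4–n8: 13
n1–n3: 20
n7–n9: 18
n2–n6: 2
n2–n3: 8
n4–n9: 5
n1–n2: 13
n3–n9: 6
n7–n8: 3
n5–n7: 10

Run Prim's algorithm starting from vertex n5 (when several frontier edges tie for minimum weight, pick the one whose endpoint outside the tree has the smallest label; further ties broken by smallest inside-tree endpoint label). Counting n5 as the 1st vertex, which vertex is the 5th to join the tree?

n2

Grow the tree from n5 using Prim:
Step 1: cheapest edge leaving the tree is n1–n5 (1); add n1.
Step 2: cheapest edge leaving the tree is n1–n4 (8); add n4.
Step 3: cheapest edge leaving the tree is n4–n9 (5); add n9.
Step 4: cheapest edge leaving the tree is n2–n9 (2); add n2.
Step 5: cheapest edge leaving the tree is n2–n6 (2); add n6.
Step 6: cheapest edge leaving the tree is n3–n9 (6); add n3.
Step 7: cheapest edge leaving the tree is n2–n7 (8); add n7.
Step 8: cheapest edge leaving the tree is n7–n8 (3); add n8.
Vertex order: n5, n1, n4, n9, n2, n6, n3, n7, n8. The 5th vertex is n2.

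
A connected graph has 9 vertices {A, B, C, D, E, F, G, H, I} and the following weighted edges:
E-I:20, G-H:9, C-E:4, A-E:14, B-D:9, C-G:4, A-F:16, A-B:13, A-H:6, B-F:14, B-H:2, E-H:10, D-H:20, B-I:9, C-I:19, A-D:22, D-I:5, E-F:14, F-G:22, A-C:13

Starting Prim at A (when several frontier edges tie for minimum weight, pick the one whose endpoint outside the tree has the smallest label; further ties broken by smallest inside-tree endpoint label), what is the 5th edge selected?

Grow the tree from A using Prim:
Step 1: cheapest edge leaving the tree is A-H (6); add H.
Step 2: cheapest edge leaving the tree is B-H (2); add B.
Step 3: cheapest edge leaving the tree is B-D (9); add D.
Step 4: cheapest edge leaving the tree is D-I (5); add I.
Step 5: cheapest edge leaving the tree is G-H (9); add G.
Step 6: cheapest edge leaving the tree is C-G (4); add C.
Step 7: cheapest edge leaving the tree is C-E (4); add E.
Step 8: cheapest edge leaving the tree is B-F (14); add F.
The 5th edge added is G-H.

G-H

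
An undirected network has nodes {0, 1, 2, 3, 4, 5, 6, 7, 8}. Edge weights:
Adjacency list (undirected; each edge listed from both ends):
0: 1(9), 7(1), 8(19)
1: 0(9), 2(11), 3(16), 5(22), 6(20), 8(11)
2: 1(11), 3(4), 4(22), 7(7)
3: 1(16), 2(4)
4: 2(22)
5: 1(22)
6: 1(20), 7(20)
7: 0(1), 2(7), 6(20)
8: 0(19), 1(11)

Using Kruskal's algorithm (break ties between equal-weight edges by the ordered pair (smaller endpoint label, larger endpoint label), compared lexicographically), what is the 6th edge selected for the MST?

1-6

Kruskal's algorithm — process edges by increasing weight (ties by edge label):
0–7 (1): add — endpoints in different components.
2–3 (4): add — endpoints in different components.
2–7 (7): add — endpoints in different components.
0–1 (9): add — endpoints in different components.
1–2 (11): skip — 1 and 2 already connected.
1–8 (11): add — endpoints in different components.
1–3 (16): skip — 1 and 3 already connected.
0–8 (19): skip — 0 and 8 already connected.
1–6 (20): add — endpoints in different components.
6–7 (20): skip — 6 and 7 already connected.
1–5 (22): add — endpoints in different components.
2–4 (22): add — endpoints in different components.
The 6th edge added is 1–6.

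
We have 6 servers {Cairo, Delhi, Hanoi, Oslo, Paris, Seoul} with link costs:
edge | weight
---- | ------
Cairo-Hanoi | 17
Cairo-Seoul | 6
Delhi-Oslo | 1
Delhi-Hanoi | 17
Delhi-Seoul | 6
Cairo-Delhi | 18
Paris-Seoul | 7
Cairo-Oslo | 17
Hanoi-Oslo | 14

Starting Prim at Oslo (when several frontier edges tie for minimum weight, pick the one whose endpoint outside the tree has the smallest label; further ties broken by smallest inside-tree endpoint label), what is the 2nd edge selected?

Prim, starting at Oslo.
Step 1: frontier [Delhi-Oslo 1, Hanoi-Oslo 14, Cairo-Oslo 17] → take Delhi-Oslo (1); add Delhi.
Step 2: frontier [Delhi-Seoul 6, Delhi-Hanoi 17, Cairo-Delhi 18, Hanoi-Oslo 14, Cairo-Oslo 17] → take Delhi-Seoul (6); add Seoul.
Step 3: frontier [Delhi-Hanoi 17, Cairo-Delhi 18, Hanoi-Oslo 14, Cairo-Oslo 17, Cairo-Seoul 6, Paris-Seoul 7] → take Cairo-Seoul (6); add Cairo.
Step 4: frontier [Cairo-Hanoi 17, Delhi-Hanoi 17, Hanoi-Oslo 14, Paris-Seoul 7] → take Paris-Seoul (7); add Paris.
Step 5: frontier [Cairo-Hanoi 17, Delhi-Hanoi 17, Hanoi-Oslo 14] → take Hanoi-Oslo (14); add Hanoi.
The 2nd edge added is Delhi-Seoul.

Delhi-Seoul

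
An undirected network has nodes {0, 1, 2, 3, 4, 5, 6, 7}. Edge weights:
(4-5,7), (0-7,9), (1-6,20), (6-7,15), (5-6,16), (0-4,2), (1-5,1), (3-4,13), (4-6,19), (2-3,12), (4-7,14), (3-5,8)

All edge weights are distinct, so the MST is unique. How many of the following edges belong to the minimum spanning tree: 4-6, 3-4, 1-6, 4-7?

0

Kruskal: consider edges lightest-first.
1-5 (1): add — endpoints in different components.
0-4 (2): add — endpoints in different components.
4-5 (7): add — endpoints in different components.
3-5 (8): add — endpoints in different components.
0-7 (9): add — endpoints in different components.
2-3 (12): add — endpoints in different components.
3-4 (13): skip — 3 and 4 already connected.
4-7 (14): skip — 4 and 7 already connected.
6-7 (15): add — endpoints in different components.
MST edge set: {1-5, 0-4, 4-5, 3-5, 0-7, 2-3, 6-7}.
Of the listed edges, {} are in the MST → 0.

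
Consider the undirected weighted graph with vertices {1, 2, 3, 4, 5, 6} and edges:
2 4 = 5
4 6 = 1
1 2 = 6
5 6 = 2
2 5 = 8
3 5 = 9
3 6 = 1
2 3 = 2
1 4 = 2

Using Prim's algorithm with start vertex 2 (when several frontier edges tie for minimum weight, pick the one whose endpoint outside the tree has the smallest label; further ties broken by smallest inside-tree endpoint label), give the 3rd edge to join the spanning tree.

4-6

Prim's algorithm from 2:
Step 1: frontier [2 3 2, 2 4 5, 1 2 6, 2 5 8] → take 2 3 (2); add 3.
Step 2: frontier [2 4 5, 1 2 6, 2 5 8, 3 6 1, 3 5 9] → take 3 6 (1); add 6.
Step 3: frontier [2 4 5, 1 2 6, 2 5 8, 3 5 9, 4 6 1, 5 6 2] → take 4 6 (1); add 4.
Step 4: frontier [1 2 6, 2 5 8, 3 5 9, 1 4 2, 5 6 2] → take 1 4 (2); add 1.
Step 5: frontier [2 5 8, 3 5 9, 5 6 2] → take 5 6 (2); add 5.
The 3rd edge added is 4 6.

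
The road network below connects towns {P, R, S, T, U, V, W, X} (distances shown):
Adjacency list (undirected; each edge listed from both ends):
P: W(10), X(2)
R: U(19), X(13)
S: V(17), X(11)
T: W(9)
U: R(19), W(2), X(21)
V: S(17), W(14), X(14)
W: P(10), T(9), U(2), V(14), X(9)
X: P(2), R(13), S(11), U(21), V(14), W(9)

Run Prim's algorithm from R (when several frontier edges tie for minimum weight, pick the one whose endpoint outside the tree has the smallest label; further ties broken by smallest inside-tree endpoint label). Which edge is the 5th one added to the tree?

Grow the tree from R using Prim:
Step 1: cheapest edge leaving the tree is R X (13); add X.
Step 2: cheapest edge leaving the tree is P X (2); add P.
Step 3: cheapest edge leaving the tree is W X (9); add W.
Step 4: cheapest edge leaving the tree is U W (2); add U.
Step 5: cheapest edge leaving the tree is T W (9); add T.
Step 6: cheapest edge leaving the tree is S X (11); add S.
Step 7: cheapest edge leaving the tree is V W (14); add V.
The 5th edge added is T W.

T-W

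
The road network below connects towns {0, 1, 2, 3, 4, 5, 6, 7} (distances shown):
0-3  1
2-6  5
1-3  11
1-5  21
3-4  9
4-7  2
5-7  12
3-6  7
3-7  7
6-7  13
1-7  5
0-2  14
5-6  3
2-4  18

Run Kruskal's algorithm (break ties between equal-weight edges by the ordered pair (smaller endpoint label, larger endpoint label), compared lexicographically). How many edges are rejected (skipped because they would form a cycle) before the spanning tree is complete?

0

Kruskal: consider edges lightest-first.
0-3 (1): add — endpoints in different components.
4-7 (2): add — endpoints in different components.
5-6 (3): add — endpoints in different components.
1-7 (5): add — endpoints in different components.
2-6 (5): add — endpoints in different components.
3-6 (7): add — endpoints in different components.
3-7 (7): add — endpoints in different components.
Edges rejected before the tree was complete: 0.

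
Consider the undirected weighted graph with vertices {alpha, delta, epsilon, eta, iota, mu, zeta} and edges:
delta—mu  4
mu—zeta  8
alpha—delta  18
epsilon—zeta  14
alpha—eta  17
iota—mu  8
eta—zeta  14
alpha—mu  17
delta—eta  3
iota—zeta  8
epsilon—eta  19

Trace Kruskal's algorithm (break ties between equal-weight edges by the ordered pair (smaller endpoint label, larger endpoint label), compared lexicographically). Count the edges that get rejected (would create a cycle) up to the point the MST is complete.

Kruskal's algorithm — process edges by increasing weight (ties by edge label):
delta—eta (3): add — endpoints in different components.
delta—mu (4): add — endpoints in different components.
iota—mu (8): add — endpoints in different components.
iota—zeta (8): add — endpoints in different components.
mu—zeta (8): skip — mu and zeta already connected.
epsilon—zeta (14): add — endpoints in different components.
eta—zeta (14): skip — eta and zeta already connected.
alpha—eta (17): add — endpoints in different components.
Edges rejected before the tree was complete: 2.

2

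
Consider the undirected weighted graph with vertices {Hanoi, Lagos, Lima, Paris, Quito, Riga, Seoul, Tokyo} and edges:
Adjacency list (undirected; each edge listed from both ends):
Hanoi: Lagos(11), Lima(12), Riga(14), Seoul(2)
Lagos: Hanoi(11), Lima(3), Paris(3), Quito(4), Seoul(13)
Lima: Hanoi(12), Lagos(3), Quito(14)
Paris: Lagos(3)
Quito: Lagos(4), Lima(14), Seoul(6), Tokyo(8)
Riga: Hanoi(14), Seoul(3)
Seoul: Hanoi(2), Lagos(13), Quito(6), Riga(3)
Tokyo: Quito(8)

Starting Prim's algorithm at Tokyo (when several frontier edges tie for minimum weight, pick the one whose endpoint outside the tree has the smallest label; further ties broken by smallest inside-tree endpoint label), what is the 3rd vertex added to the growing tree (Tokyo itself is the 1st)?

Lagos

Grow the tree from Tokyo using Prim:
Step 1: frontier [Quito–Tokyo 8] → take Quito–Tokyo (8); add Quito.
Step 2: frontier [Lagos–Quito 4, Quito–Seoul 6, Lima–Quito 14] → take Lagos–Quito (4); add Lagos.
Step 3: frontier [Lagos–Lima 3, Lagos–Paris 3, Hanoi–Lagos 11, Lagos–Seoul 13, Quito–Seoul 6, Lima–Quito 14] → take Lagos–Lima (3); add Lima.
Step 4: frontier [Lagos–Paris 3, Hanoi–Lagos 11, Lagos–Seoul 13, Hanoi–Lima 12, Quito–Seoul 6] → take Lagos–Paris (3); add Paris.
Step 5: frontier [Hanoi–Lagos 11, Lagos–Seoul 13, Hanoi–Lima 12, Quito–Seoul 6] → take Quito–Seoul (6); add Seoul.
Step 6: frontier [Hanoi–Lagos 11, Hanoi–Lima 12, Hanoi–Seoul 2, Riga–Seoul 3] → take Hanoi–Seoul (2); add Hanoi.
Step 7: frontier [Hanoi–Riga 14, Riga–Seoul 3] → take Riga–Seoul (3); add Riga.
Vertex order: Tokyo, Quito, Lagos, Lima, Paris, Seoul, Hanoi, Riga. The 3rd vertex is Lagos.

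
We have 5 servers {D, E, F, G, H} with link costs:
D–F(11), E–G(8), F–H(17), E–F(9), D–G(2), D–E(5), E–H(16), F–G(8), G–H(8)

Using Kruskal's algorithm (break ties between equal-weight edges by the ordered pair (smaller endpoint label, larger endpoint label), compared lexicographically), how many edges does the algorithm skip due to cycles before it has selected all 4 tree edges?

Kruskal: consider edges lightest-first.
D–G (2): add. Components now {D,G} {E} {F} {H}
D–E (5): add. Components now {D,E,G} {F} {H}
E–G (8): skip — E and G already connected.
F–G (8): add. Components now {D,E,F,G} {H}
G–H (8): add. Components now {D,E,F,G,H}
Edges rejected before the tree was complete: 1.

1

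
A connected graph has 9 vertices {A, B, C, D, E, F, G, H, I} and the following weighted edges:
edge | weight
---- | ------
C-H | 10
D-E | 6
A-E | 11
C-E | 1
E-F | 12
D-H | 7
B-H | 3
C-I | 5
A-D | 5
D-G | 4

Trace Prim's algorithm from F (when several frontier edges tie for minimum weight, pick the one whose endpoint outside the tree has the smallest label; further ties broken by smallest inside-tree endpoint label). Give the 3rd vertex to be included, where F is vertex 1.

C

Prim's algorithm from F:
Step 1: frontier [E-F 12] → take E-F (12); add E.
Step 2: frontier [C-E 1, D-E 6, A-E 11] → take C-E (1); add C.
Step 3: frontier [C-I 5, C-H 10, D-E 6, A-E 11] → take C-I (5); add I.
Step 4: frontier [C-H 10, D-E 6, A-E 11] → take D-E (6); add D.
Step 5: frontier [C-H 10, D-G 4, A-D 5, D-H 7, A-E 11] → take D-G (4); add G.
Step 6: frontier [C-H 10, A-D 5, D-H 7, A-E 11] → take A-D (5); add A.
Step 7: frontier [C-H 10, D-H 7] → take D-H (7); add H.
Step 8: frontier [B-H 3] → take B-H (3); add B.
Vertex order: F, E, C, I, D, G, A, H, B. The 3rd vertex is C.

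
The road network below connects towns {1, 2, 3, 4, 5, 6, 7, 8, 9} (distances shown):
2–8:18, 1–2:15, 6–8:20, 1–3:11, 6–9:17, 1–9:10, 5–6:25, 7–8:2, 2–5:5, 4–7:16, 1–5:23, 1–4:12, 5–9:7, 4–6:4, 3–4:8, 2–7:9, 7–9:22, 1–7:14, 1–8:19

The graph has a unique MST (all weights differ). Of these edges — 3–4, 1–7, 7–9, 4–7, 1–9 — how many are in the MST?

2

Kruskal: consider edges lightest-first.
7–8 (2): add — endpoints in different components.
4–6 (4): add — endpoints in different components.
2–5 (5): add — endpoints in different components.
5–9 (7): add — endpoints in different components.
3–4 (8): add — endpoints in different components.
2–7 (9): add — endpoints in different components.
1–9 (10): add — endpoints in different components.
1–3 (11): add — endpoints in different components.
MST edge set: {7–8, 4–6, 2–5, 5–9, 3–4, 2–7, 1–9, 1–3}.
Of the listed edges, {3–4, 1–9} are in the MST → 2.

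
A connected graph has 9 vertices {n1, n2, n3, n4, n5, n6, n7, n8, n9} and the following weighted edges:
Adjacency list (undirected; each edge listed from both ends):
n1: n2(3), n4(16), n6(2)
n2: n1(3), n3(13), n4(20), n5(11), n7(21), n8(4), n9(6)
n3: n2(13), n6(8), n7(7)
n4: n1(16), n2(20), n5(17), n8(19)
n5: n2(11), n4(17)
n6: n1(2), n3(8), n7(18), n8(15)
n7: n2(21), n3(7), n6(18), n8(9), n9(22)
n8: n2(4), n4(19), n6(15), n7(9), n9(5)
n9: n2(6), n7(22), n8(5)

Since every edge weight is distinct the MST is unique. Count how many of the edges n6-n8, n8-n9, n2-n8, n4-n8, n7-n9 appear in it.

Sort edges by weight, then run Kruskal:
n1-n6 (2): add — endpoints in different components.
n1-n2 (3): add — endpoints in different components.
n2-n8 (4): add — endpoints in different components.
n8-n9 (5): add — endpoints in different components.
n2-n9 (6): skip — n2 and n9 already connected.
n3-n7 (7): add — endpoints in different components.
n3-n6 (8): add — endpoints in different components.
n7-n8 (9): skip — n7 and n8 already connected.
n2-n5 (11): add — endpoints in different components.
n2-n3 (13): skip — n3 and n2 already connected.
n6-n8 (15): skip — n6 and n8 already connected.
n1-n4 (16): add — endpoints in different components.
MST edge set: {n1-n6, n1-n2, n2-n8, n8-n9, n3-n7, n3-n6, n2-n5, n1-n4}.
Of the listed edges, {n8-n9, n2-n8} are in the MST → 2.

2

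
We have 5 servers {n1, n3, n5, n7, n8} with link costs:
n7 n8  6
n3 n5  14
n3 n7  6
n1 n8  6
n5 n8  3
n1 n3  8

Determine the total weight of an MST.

Sort edges by weight, then run Kruskal:
n5 n8 (3): add — endpoints in different components.
n1 n8 (6): add — endpoints in different components.
n3 n7 (6): add — endpoints in different components.
n7 n8 (6): add — endpoints in different components.
MST edges: n5 n8, n1 n8, n3 n7, n7 n8; total weight 3+6+6+6 = 21.

21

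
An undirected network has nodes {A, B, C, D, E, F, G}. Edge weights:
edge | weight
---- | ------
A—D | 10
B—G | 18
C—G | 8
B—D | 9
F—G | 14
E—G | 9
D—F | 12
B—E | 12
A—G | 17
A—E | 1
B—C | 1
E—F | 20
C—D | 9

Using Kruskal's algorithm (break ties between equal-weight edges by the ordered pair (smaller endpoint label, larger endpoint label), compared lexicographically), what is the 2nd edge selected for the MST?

Kruskal's algorithm — process edges by increasing weight (ties by edge label):
A—E (1): add — endpoints in different components.
B—C (1): add — endpoints in different components.
C—G (8): add — endpoints in different components.
B—D (9): add — endpoints in different components.
C—D (9): skip — C and D already connected.
E—G (9): add — endpoints in different components.
A—D (10): skip — A and D already connected.
B—E (12): skip — B and E already connected.
D—F (12): add — endpoints in different components.
The 2nd edge added is B—C.

B-C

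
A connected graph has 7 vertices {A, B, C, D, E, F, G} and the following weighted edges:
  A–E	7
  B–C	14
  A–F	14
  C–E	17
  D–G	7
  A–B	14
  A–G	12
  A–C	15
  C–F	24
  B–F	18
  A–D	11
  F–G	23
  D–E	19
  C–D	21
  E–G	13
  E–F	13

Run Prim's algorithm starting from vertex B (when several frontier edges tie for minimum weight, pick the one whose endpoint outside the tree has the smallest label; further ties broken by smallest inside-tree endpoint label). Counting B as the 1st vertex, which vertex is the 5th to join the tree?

G

Prim, starting at B.
Step 1: cheapest edge leaving the tree is A–B (14); add A.
Step 2: cheapest edge leaving the tree is A–E (7); add E.
Step 3: cheapest edge leaving the tree is A–D (11); add D.
Step 4: cheapest edge leaving the tree is D–G (7); add G.
Step 5: cheapest edge leaving the tree is E–F (13); add F.
Step 6: cheapest edge leaving the tree is B–C (14); add C.
Vertex order: B, A, E, D, G, F, C. The 5th vertex is G.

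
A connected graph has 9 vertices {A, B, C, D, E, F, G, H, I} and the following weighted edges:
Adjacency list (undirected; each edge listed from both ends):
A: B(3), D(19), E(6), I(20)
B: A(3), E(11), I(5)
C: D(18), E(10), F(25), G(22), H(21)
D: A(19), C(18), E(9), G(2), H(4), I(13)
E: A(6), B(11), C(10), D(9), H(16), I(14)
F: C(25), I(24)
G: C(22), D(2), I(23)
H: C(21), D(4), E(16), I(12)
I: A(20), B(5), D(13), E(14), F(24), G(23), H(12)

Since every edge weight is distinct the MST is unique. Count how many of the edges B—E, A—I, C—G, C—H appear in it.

Sort edges by weight, then run Kruskal:
D—G (2): add — endpoints in different components.
A—B (3): add — endpoints in different components.
D—H (4): add — endpoints in different components.
B—I (5): add — endpoints in different components.
A—E (6): add — endpoints in different components.
D—E (9): add — endpoints in different components.
C—E (10): add — endpoints in different components.
B—E (11): skip — B and E already connected.
H—I (12): skip — H and I already connected.
D—I (13): skip — D and I already connected.
E—I (14): skip — E and I already connected.
E—H (16): skip — E and H already connected.
C—D (18): skip — C and D already connected.
A—D (19): skip — A and D already connected.
A—I (20): skip — A and I already connected.
C—H (21): skip — C and H already connected.
C—G (22): skip — C and G already connected.
G—I (23): skip — G and I already connected.
F—I (24): add — endpoints in different components.
MST edge set: {D—G, A—B, D—H, B—I, A—E, D—E, C—E, F—I}.
Of the listed edges, {} are in the MST → 0.

0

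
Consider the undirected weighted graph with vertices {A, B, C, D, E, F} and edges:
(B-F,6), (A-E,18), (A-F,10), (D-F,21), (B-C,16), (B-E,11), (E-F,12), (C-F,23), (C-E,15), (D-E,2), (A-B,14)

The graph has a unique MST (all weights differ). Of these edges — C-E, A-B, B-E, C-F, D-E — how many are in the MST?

Sort edges by weight, then run Kruskal:
D-E (2): add. Components now {A} {B} {C} {D,E} {F}
B-F (6): add. Components now {A} {B,F} {C} {D,E}
A-F (10): add. Components now {A,B,F} {C} {D,E}
B-E (11): add. Components now {A,B,D,E,F} {C}
E-F (12): skip — E and F already connected.
A-B (14): skip — A and B already connected.
C-E (15): add. Components now {A,B,C,D,E,F}
MST edge set: {D-E, B-F, A-F, B-E, C-E}.
Of the listed edges, {C-E, B-E, D-E} are in the MST → 3.

3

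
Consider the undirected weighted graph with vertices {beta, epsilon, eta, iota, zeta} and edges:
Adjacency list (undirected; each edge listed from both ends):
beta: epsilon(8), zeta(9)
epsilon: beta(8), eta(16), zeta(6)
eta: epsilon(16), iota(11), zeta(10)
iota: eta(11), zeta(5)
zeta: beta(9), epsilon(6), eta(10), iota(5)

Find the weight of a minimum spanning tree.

Grow the tree from zeta using Prim:
Step 1: frontier [iota zeta 5, epsilon zeta 6, beta zeta 9, eta zeta 10] → take iota zeta (5); add iota.
Step 2: frontier [eta iota 11, epsilon zeta 6, beta zeta 9, eta zeta 10] → take epsilon zeta (6); add epsilon.
Step 3: frontier [beta epsilon 8, epsilon eta 16, eta iota 11, beta zeta 9, eta zeta 10] → take beta epsilon (8); add beta.
Step 4: frontier [epsilon eta 16, eta iota 11, eta zeta 10] → take eta zeta (10); add eta.
MST edges: iota zeta, epsilon zeta, beta epsilon, eta zeta; total weight 5+6+8+10 = 29.

29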